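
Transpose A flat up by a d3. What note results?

Cbb

A third above A lands on the letter C.
A diminished third spans 2 semitones, so Ab moves to pitch class 10. On the letter C that is Cbb.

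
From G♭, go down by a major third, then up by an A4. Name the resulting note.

A major third down from Gb is Ebb (letter E, 4 semitones down).
An augmented fourth up from Ebb is Ab (letter A, 6 semitones up).

Ab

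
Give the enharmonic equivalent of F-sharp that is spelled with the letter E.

E##

Plain E sits 2 semitones below F#, so on the letter E the same pitch needs a double sharp: E##.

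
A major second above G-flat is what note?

A second above G lands on the letter A.
A major second spans 2 semitones, so Gb moves to pitch class 8. On the letter A that is Ab.

Ab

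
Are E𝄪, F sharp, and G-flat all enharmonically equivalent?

E## = pitch class 6 and F# = pitch class 6 and Gb = pitch class 6 — the same pitch class, so they are enharmonic equivalents.

Yes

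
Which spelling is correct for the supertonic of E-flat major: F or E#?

F

Each scale degree takes a distinct letter name. Degree 2 of a scale on E must use the letter F.
F and E# are enharmonically the same pitch, but only F uses the letter F, so it is the correct spelling here.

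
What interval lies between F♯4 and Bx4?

Counting letters F–G–A–B gives a fourth.
F#→B## = 7 semitones, 2 wider than the perfect fourth (5), so doubly augmented.

doubly augmented fourth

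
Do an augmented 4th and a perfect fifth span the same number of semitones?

No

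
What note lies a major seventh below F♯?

G

F down a major seventh is Gb, so the target letter is G.
From F#, a major seventh is 11 semitones down: G.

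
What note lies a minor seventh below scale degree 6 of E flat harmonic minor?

Db

Scale degree 6 of Eb harmonic minor is Cb.
A minor seventh (10 semitones) below Cb lands on the letter D, giving Db.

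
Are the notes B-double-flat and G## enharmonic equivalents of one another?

Yes

Bbb = pitch class 9 and G## = pitch class 9 — the same pitch class, so they are enharmonic equivalents.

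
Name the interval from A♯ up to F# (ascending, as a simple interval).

minor sixth

The letter names run A→F, a span of 5 letter steps, so the interval is some kind of sixth.
A# to F# is 8 semitones. A major sixth is 9, so 8 makes it minor.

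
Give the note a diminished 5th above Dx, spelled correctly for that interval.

A#

A fifth above D lands on the letter A.
A diminished fifth spans 6 semitones, so D## moves to pitch class 10. On the letter A that is A#.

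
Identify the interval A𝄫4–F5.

augmented sixth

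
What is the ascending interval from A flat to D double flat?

Counting letters A–B–C–D gives a fourth.
Ab→Dbb = 4 semitones, 1 narrower than the perfect fourth (5), so diminished.

diminished fourth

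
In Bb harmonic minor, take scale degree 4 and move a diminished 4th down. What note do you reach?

B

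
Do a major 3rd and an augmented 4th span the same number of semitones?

A major third spans 4 semitones; an augmented fourth spans 6.
The spans differ, so they are not enharmonic equivalents.

No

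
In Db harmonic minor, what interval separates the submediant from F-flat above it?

perfect fifth

The submediant of Db harmonic minor is Bbb.
Bbb up to Fb: letters B→F make it a fifth; 7 semitones makes it perfect.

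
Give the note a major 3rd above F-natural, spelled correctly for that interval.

A

A third above F lands on the letter A.
A major third spans 4 semitones, so F moves to pitch class 9. On the letter A that is A.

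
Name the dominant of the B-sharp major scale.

Degree 5 takes the letter 4 steps above B, which is F.
In major, degree 5 sits 7 semitones above the tonic. B# + 7 semitones is pitch class 7, spelled on F as F##.

F##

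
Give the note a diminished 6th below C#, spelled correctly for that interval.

E##

C down a major sixth is Eb, so the target letter is E.
From C#, a diminished sixth is 7 semitones down: E##.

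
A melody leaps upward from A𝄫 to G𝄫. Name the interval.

minor seventh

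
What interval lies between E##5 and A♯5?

diminished fourth

Counting letters E–F–G–A gives a fourth.
E##→A# = 4 semitones, 1 narrower than the perfect fourth (5), so diminished.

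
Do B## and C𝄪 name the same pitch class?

No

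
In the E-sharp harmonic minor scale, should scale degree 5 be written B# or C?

Each scale degree takes a distinct letter name. Degree 5 of a scale on E must use the letter B.
B# and C are enharmonically the same pitch, but only B# uses the letter B, so it is the correct spelling here.

B#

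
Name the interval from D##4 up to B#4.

minor sixth

The letter names run D→B, a span of 5 letter steps, so the interval is some kind of sixth.
D## to B# is 8 semitones. A major sixth is 9, so 8 makes it minor.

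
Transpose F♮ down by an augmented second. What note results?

Ebb

F down a major second is Eb, so the target letter is E.
From F, an augmented second is 3 semitones down: Ebb.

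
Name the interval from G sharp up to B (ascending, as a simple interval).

minor third

Counting letters G–A–B gives a third.
G#→B = 3 semitones, 1 narrower than the major third (4), so minor.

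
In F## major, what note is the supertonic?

Degree 2 takes the letter 1 step above F, which is G.
In major, degree 2 sits 2 semitones above the tonic. F## + 2 semitones is pitch class 9, spelled on G as G##.

G##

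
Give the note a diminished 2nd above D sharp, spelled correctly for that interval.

A second above D lands on the letter E.
A diminished second spans 0 semitones, so D# moves to pitch class 3. On the letter E that is Eb.

Eb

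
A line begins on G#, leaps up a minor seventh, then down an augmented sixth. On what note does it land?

Ab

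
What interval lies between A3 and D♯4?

Counting letters A–B–C–D gives a fourth.
A→D# = 6 semitones, 1 wider than the perfect fourth (5), so augmented.

augmented fourth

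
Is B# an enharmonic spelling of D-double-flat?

Yes

B# is pitch class 0; Dbb is pitch class 0.
All spellings map to pitch class 0, so they are enharmonically equivalent.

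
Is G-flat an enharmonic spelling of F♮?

Two spellings are enharmonically equivalent only if they share a pitch class.
Here Gb → 6, F → 5; 5 ≠ 6, so they are not.

No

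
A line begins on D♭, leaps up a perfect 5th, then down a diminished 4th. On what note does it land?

A perfect fifth up from Db is Ab (letter A, 7 semitones up).
A diminished fourth down from Ab is E (letter E, 4 semitones down).

E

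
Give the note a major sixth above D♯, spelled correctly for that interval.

A sixth above D lands on the letter B.
A major sixth spans 9 semitones, so D# moves to pitch class 0. On the letter B that is B#.

B#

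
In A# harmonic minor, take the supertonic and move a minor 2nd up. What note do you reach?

C#

The supertonic of A# harmonic minor is B#.
A minor second (1 semitone) above B# lands on the letter C, giving C#.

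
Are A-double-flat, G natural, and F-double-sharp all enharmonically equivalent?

Abb = pitch class 7 and G = pitch class 7 and F## = pitch class 7 — the same pitch class, so they are enharmonic equivalents.

Yes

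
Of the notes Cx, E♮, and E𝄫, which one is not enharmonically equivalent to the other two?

In 12-tone equal temperament, enharmonic equivalents share a pitch class. C## is pitch class 2; E is pitch class 4; Ebb is pitch class 2.
C## and Ebb share pitch class 2, while E is pitch class 4.

E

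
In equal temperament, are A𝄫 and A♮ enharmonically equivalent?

Abb is pitch class 7; A is pitch class 9.
The pitch classes differ (7 vs. 9), so they are not enharmonic equivalents.

No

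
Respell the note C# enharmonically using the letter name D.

C# is pitch class 1. The letter D alone is pitch class 2.
To reach pitch class 1 from D requires an offset of -1 semitone, i.e. flat: Db.

Db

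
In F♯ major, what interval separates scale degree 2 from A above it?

Scale degree 2 of F# major is G#.
G# up to A: letters G→A make it a second; 1 semitone makes it minor.

minor second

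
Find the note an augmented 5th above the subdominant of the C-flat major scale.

C

The subdominant of Cb major is Fb.
An augmented fifth (8 semitones) above Fb lands on the letter C, giving C.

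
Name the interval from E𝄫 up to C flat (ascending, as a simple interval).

major sixth

The letter names run E→C, a span of 5 letter steps, so the interval is some kind of sixth.
Ebb to Cb is 9 semitones. A major sixth is 9, so 9 makes it major.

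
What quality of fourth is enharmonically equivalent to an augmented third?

perfect

An augmented third spans 5 semitones.
A fourth spanning 5 semitones is perfect (the perfect fourth is 5).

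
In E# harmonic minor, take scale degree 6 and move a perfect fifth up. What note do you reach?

Scale degree 6 of E# harmonic minor is C#.
A perfect fifth (7 semitones) above C# lands on the letter G, giving G#.

G#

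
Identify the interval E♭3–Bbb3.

Counting letters E–F–G–A–B gives a fifth.
Eb→Bbb = 6 semitones, 1 narrower than the perfect fifth (7), so diminished.

diminished fifth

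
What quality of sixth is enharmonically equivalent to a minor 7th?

augmented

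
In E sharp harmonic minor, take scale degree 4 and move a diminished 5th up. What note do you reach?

E

Scale degree 4 of E# harmonic minor is A#.
A diminished fifth (6 semitones) above A# lands on the letter E, giving E.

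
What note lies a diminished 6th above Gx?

A sixth above G lands on the letter E.
A diminished sixth spans 7 semitones, so G## moves to pitch class 4. On the letter E that is E.

E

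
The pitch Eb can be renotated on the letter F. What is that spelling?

Fbb

Plain F sits 2 semitones above Eb, so on the letter F the same pitch needs a double flat: Fbb.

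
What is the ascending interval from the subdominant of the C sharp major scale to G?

minor second

The subdominant of C# major is F#.
F# up to G: letters F→G make it a second; 1 semitone makes it minor.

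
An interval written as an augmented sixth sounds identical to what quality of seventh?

minor

An augmented sixth spans 10 semitones.
A seventh spanning 10 semitones is minor (the major seventh is 11).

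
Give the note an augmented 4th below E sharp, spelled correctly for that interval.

B

E down a perfect fourth is B, so the target letter is B.
From E#, an augmented fourth is 6 semitones down: B.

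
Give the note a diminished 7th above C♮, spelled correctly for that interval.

C up a major seventh is B, so the target letter is B.
From C, a diminished seventh is 9 semitones up: Bbb.

Bbb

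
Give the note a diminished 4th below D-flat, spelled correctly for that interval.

A

A fourth below D lands on the letter A.
A diminished fourth spans 4 semitones, so Db moves to pitch class 9. On the letter A that is A.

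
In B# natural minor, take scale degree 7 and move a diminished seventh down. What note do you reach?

Scale degree 7 of B# natural minor is A#.
A diminished seventh (9 semitones) below A# lands on the letter B, giving B##.

B##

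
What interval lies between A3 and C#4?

major third

The letter names run A→C, a span of 2 letter steps, so the interval is some kind of third.
A to C# is 4 semitones. A major third is 4, so 4 makes it major.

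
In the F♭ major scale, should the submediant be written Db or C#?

Db

Each scale degree takes a distinct letter name. Degree 6 of a scale on F must use the letter D.
Db and C# are enharmonically the same pitch, but only Db uses the letter D, so it is the correct spelling here.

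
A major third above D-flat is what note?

D up a major third is F#, so the target letter is F.
From Db, a major third is 4 semitones up: F.

F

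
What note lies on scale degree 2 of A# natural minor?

Degree 2 takes the letter 1 step above A, which is B.
In natural minor, degree 2 sits 2 semitones above the tonic. A# + 2 semitones is pitch class 0, spelled on B as B#.

B#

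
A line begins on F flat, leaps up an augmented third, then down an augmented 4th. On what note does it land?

An augmented third up from Fb is A (letter A, 5 semitones up).
An augmented fourth down from A is Eb (letter E, 6 semitones down).

Eb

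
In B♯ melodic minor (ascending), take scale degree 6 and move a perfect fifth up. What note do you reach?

Scale degree 6 of B# melodic minor (ascending) is G##.
A perfect fifth (7 semitones) above G## lands on the letter D, giving D##.

D##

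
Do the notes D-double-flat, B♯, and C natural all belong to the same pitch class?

Dbb is pitch class 0; B# is pitch class 0; C is pitch class 0.
All spellings map to pitch class 0, so they are enharmonically equivalent.

Yes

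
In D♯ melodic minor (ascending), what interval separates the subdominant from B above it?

minor third

The subdominant of D# melodic minor (ascending) is G#.
G# up to B: letters G→B make it a third; 3 semitones makes it minor.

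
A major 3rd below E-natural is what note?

C

A third below E lands on the letter C.
A major third spans 4 semitones, so E moves to pitch class 0. On the letter C that is C.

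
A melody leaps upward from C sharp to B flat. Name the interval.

The letter names run C→B, a span of 6 letter steps, so the interval is some kind of seventh.
C# to Bb is 9 semitones. A major seventh is 11, so 9 makes it diminished.

diminished seventh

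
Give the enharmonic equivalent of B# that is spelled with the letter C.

C

B# is pitch class 0. The letter C alone is pitch class 0.
Pitch class 0 on C needs no accidental: C.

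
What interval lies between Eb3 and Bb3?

perfect fifth

The letter names run E→B, a span of 4 letter steps, so the interval is some kind of fifth.
Eb to Bb is 7 semitones. A perfect fifth is 7, so 7 makes it perfect.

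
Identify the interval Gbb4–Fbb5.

minor seventh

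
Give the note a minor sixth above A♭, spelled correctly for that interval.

A up a major sixth is F#, so the target letter is F.
From Ab, a minor sixth is 8 semitones up: Fb.

Fb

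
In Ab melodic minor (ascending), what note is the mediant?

The Ab melodic minor (ascending) scale runs Ab Bb Cb Db Eb F G.
Degree 3 is Cb.

Cb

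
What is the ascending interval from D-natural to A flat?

diminished fifth

The letter names run D→A, a span of 4 letter steps, so the interval is some kind of fifth.
D to Ab is 6 semitones. A perfect fifth is 7, so 6 makes it diminished.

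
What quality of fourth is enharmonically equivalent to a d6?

doubly augmented

A diminished sixth spans 7 semitones.
A fourth spanning 7 semitones is doubly augmented (the perfect fourth is 5).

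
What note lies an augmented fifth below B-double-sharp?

E#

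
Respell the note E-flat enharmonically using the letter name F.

Fbb

Eb is pitch class 3. The letter F alone is pitch class 5.
To reach pitch class 3 from F requires an offset of -2 semitones, i.e. double flat: Fbb.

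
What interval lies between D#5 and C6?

diminished seventh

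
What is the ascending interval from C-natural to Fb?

Counting letters C–D–E–F gives a fourth.
C→Fb = 4 semitones, 1 narrower than the perfect fourth (5), so diminished.

diminished fourth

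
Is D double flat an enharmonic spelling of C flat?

No

Dbb is pitch class 0; Cb is pitch class 11.
The pitch classes differ (0 vs. 11), so they are not enharmonic equivalents.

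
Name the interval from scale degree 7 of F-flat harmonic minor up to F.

major second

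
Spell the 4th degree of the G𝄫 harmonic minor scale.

Cbb

Degree 4 takes the letter 3 steps above G, which is C.
In harmonic minor, degree 4 sits 5 semitones above the tonic. Gbb + 5 semitones is pitch class 10, spelled on C as Cbb.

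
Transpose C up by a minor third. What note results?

C up a major third is E, so the target letter is E.
From C, a minor third is 3 semitones up: Eb.

Eb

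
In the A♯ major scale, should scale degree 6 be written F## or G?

Each scale degree takes a distinct letter name. Degree 6 of a scale on A must use the letter F.
F## and G are enharmonically the same pitch, but only F## uses the letter F, so it is the correct spelling here.

F##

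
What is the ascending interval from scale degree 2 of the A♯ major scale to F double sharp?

perfect fifth

Scale degree 2 of A# major is B#.
B# up to F##: letters B→F make it a fifth; 7 semitones makes it perfect.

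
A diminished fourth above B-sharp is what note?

E

A fourth above B lands on the letter E.
A diminished fourth spans 4 semitones, so B# moves to pitch class 4. On the letter E that is E.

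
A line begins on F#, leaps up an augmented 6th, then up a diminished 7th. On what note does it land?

An augmented sixth up from F# is D## (letter D, 10 semitones up).
A diminished seventh up from D## is C# (letter C, 9 semitones up).

C#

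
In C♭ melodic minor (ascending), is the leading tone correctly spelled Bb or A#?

Each scale degree takes a distinct letter name. Degree 7 of a scale on C must use the letter B.
Bb and A# are enharmonically the same pitch, but only Bb uses the letter B, so it is the correct spelling here.

Bb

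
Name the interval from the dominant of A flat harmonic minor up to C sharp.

The dominant of Ab harmonic minor is Eb.
Eb up to C#: letters E→C make it a sixth; 10 semitones makes it augmented.

augmented sixth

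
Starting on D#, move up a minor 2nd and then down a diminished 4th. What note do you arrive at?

A minor second up from D# is E (letter E, 1 semitone up).
A diminished fourth down from E is B# (letter B, 4 semitones down).

B#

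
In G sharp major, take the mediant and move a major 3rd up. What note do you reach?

The mediant of G# major is B#.
A major third (4 semitones) above B# lands on the letter D, giving D##.

D##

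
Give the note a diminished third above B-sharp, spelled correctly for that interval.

D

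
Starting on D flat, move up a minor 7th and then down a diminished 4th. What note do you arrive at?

G

A minor seventh up from Db is Cb (letter C, 10 semitones up).
A diminished fourth down from Cb is G (letter G, 4 semitones down).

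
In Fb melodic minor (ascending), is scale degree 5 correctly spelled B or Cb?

Each scale degree takes a distinct letter name. Degree 5 of a scale on F must use the letter C.
Cb and B are enharmonically the same pitch, but only Cb uses the letter C, so it is the correct spelling here.

Cb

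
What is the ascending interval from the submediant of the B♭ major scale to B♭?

minor third

The submediant of Bb major is G.
G up to Bb: letters G→B make it a third; 3 semitones makes it minor.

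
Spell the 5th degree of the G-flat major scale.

The Gb major scale runs Gb Ab Bb Cb Db Eb F.
Degree 5 is Db.

Db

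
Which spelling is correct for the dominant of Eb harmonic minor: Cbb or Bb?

Bb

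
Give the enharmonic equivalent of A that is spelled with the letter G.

G##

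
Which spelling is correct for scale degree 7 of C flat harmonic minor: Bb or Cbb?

Each scale degree takes a distinct letter name. Degree 7 of a scale on C must use the letter B.
Bb and Cbb are enharmonically the same pitch, but only Bb uses the letter B, so it is the correct spelling here.

Bb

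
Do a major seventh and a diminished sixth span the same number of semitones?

No

A major seventh spans 11 semitones; a diminished sixth spans 7.
The spans differ, so they are not enharmonic equivalents.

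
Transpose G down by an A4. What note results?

A fourth below G lands on the letter D.
An augmented fourth spans 6 semitones, so G moves to pitch class 1. On the letter D that is Db.

Db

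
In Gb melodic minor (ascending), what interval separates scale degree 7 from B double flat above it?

diminished fourth

Scale degree 7 of Gb melodic minor (ascending) is F.
F up to Bbb: letters F→B make it a fourth; 4 semitones makes it diminished.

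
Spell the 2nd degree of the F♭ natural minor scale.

Degree 2 takes the letter 1 step above F, which is G.
In natural minor, degree 2 sits 2 semitones above the tonic. Fb + 2 semitones is pitch class 6, spelled on G as Gb.

Gb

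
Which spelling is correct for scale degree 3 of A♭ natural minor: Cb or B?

Each scale degree takes a distinct letter name. Degree 3 of a scale on A must use the letter C.
Cb and B are enharmonically the same pitch, but only Cb uses the letter C, so it is the correct spelling here.

Cb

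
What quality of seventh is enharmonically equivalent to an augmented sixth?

An augmented sixth spans 10 semitones.
A seventh spanning 10 semitones is minor (the major seventh is 11).

minor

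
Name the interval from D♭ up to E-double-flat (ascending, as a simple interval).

Counting letters D–E gives a second.
Db→Ebb = 1 semitone, 1 narrower than the major second (2), so minor.

minor second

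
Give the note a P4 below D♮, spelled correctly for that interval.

A

A fourth below D lands on the letter A.
A perfect fourth spans 5 semitones, so D moves to pitch class 9. On the letter A that is A.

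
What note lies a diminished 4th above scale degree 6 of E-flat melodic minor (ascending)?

Fb

Scale degree 6 of Eb melodic minor (ascending) is C.
A diminished fourth (4 semitones) above C lands on the letter F, giving Fb.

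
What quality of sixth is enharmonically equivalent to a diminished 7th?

A diminished seventh spans 9 semitones.
A sixth spanning 9 semitones is major (the major sixth is 9).

major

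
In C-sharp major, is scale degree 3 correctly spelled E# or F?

Each scale degree takes a distinct letter name. Degree 3 of a scale on C must use the letter E.
E# and F are enharmonically the same pitch, but only E# uses the letter E, so it is the correct spelling here.

E#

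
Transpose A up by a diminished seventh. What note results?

A seventh above A lands on the letter G.
A diminished seventh spans 9 semitones, so A moves to pitch class 6. On the letter G that is Gb.

Gb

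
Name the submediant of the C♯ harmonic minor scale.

Degree 6 takes the letter 5 steps above C, which is A.
In harmonic minor, degree 6 sits 8 semitones above the tonic. C# + 8 semitones is pitch class 9, spelled on A as A.

A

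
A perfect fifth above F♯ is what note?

C#

A fifth above F lands on the letter C.
A perfect fifth spans 7 semitones, so F# moves to pitch class 1. On the letter C that is C#.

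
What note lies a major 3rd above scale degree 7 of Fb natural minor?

Gb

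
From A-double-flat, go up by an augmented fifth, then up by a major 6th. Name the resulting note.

C

An augmented fifth up from Abb is Eb (letter E, 8 semitones up).
A major sixth up from Eb is C (letter C, 9 semitones up).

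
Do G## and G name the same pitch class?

G## is pitch class 9; G is pitch class 7.
The pitch classes differ (9 vs. 7), so they are not enharmonic equivalents.

No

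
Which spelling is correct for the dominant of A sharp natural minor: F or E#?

E#

Each scale degree takes a distinct letter name. Degree 5 of a scale on A must use the letter E.
E# and F are enharmonically the same pitch, but only E# uses the letter E, so it is the correct spelling here.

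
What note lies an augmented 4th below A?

Eb

A down a perfect fourth is E, so the target letter is E.
From A, an augmented fourth is 6 semitones down: Eb.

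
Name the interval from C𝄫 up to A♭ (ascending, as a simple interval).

augmented sixth

Counting letters C–D–E–F–G–A gives a sixth.
Cbb→Ab = 10 semitones, 1 wider than the major sixth (9), so augmented.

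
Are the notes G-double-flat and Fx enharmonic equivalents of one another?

Gbb is pitch class 5; F## is pitch class 7.
The pitch classes differ (5 vs. 7), so they are not enharmonic equivalents.

No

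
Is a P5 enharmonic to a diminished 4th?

No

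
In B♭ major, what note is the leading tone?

The Bb major scale runs Bb C D Eb F G A.
Degree 7 is A.

A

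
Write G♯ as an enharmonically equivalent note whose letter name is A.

Plain A sits 1 semitone above G#, so on the letter A the same pitch needs a flat: Ab.

Ab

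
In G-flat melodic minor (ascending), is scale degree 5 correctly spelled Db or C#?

Each scale degree takes a distinct letter name. Degree 5 of a scale on G must use the letter D.
Db and C# are enharmonically the same pitch, but only Db uses the letter D, so it is the correct spelling here.

Db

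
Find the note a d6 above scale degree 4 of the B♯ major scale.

Scale degree 4 of B# major is E#.
A diminished sixth (7 semitones) above E# lands on the letter C, giving C.

C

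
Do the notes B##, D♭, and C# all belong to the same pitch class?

Yes

B## is pitch class 1; Db is pitch class 1; C# is pitch class 1.
All spellings map to pitch class 1, so they are enharmonically equivalent.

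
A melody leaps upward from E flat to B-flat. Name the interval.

The letter names run E→B, a span of 4 letter steps, so the interval is some kind of fifth.
Eb to Bb is 7 semitones. A perfect fifth is 7, so 7 makes it perfect.

perfect fifth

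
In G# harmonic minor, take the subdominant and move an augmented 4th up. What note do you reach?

F##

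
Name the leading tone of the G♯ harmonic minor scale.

F##

The G# harmonic minor scale runs G# A# B C# D# E F##.
Degree 7 is F##.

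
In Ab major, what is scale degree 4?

Db

Degree 4 takes the letter 3 steps above A, which is D.
In major, degree 4 sits 5 semitones above the tonic. Ab + 5 semitones is pitch class 1, spelled on D as Db.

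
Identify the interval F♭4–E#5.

The letter names run F→E, a span of 6 letter steps, so the interval is some kind of seventh.
Fb to E# is 13 semitones. A major seventh is 11, so 13 makes it doubly augmented.

doubly augmented seventh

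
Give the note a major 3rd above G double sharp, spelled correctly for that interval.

B##

G up a major third is B, so the target letter is B.
From G##, a major third is 4 semitones up: B##.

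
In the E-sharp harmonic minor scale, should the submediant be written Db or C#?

Each scale degree takes a distinct letter name. Degree 6 of a scale on E must use the letter C.
C# and Db are enharmonically the same pitch, but only C# uses the letter C, so it is the correct spelling here.

C#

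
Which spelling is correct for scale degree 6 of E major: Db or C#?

Each scale degree takes a distinct letter name. Degree 6 of a scale on E must use the letter C.
C# and Db are enharmonically the same pitch, but only C# uses the letter C, so it is the correct spelling here.

C#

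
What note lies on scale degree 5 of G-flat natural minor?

Degree 5 takes the letter 4 steps above G, which is D.
In natural minor, degree 5 sits 7 semitones above the tonic. Gb + 7 semitones is pitch class 1, spelled on D as Db.

Db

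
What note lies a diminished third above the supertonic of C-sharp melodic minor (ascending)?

F

The supertonic of C# melodic minor (ascending) is D#.
A diminished third (2 semitones) above D# lands on the letter F, giving F.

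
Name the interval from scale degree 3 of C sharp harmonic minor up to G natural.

minor third

Scale degree 3 of C# harmonic minor is E.
E up to G: letters E→G make it a third; 3 semitones makes it minor.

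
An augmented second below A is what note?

A down a major second is G, so the target letter is G.
From A, an augmented second is 3 semitones down: Gb.

Gb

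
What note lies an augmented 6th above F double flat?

Db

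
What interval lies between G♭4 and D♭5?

perfect fifth

Counting letters G–A–B–C–D gives a fifth.
Gb→Db = 7 semitones, exactly the perfect fifth.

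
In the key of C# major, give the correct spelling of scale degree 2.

D#

Degree 2 takes the letter 1 step above C, which is D.
In major, degree 2 sits 2 semitones above the tonic. C# + 2 semitones is pitch class 3, spelled on D as D#.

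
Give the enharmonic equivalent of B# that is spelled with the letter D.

B# is pitch class 0. The letter D alone is pitch class 2.
To reach pitch class 0 from D requires an offset of -2 semitones, i.e. double flat: Dbb.

Dbb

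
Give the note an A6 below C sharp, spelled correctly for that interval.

Eb

C down a major sixth is Eb, so the target letter is E.
From C#, an augmented sixth is 10 semitones down: Eb.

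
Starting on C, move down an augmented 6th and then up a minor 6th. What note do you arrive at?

Cbb

An augmented sixth down from C is Ebb (letter E, 10 semitones down).
A minor sixth up from Ebb is Cbb (letter C, 8 semitones up).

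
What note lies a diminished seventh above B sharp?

A

B up a major seventh is A#, so the target letter is A.
From B#, a diminished seventh is 9 semitones up: A.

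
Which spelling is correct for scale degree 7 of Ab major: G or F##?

G

Each scale degree takes a distinct letter name. Degree 7 of a scale on A must use the letter G.
G and F## are enharmonically the same pitch, but only G uses the letter G, so it is the correct spelling here.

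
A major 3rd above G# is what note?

B#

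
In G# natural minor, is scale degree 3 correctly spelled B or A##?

B

Each scale degree takes a distinct letter name. Degree 3 of a scale on G must use the letter B.
B and A## are enharmonically the same pitch, but only B uses the letter B, so it is the correct spelling here.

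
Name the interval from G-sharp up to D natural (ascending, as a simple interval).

diminished fifth

Counting letters G–A–B–C–D gives a fifth.
G#→D = 6 semitones, 1 narrower than the perfect fifth (7), so diminished.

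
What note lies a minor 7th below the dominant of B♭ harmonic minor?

G

The dominant of Bb harmonic minor is F.
A minor seventh (10 semitones) below F lands on the letter G, giving G.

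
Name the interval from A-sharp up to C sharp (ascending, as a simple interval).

The letter names run A→C, a span of 2 letter steps, so the interval is some kind of third.
A# to C# is 3 semitones. A major third is 4, so 3 makes it minor.

minor third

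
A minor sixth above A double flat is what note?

Fbb

A sixth above A lands on the letter F.
A minor sixth spans 8 semitones, so Abb moves to pitch class 3. On the letter F that is Fbb.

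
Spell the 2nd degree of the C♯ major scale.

Degree 2 takes the letter 1 step above C, which is D.
In major, degree 2 sits 2 semitones above the tonic. C# + 2 semitones is pitch class 3, spelled on D as D#.

D#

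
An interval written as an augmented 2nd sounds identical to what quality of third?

An augmented second spans 3 semitones.
A third spanning 3 semitones is minor (the major third is 4).

minor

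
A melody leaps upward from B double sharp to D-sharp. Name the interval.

The letter names run B→D, a span of 2 letter steps, so the interval is some kind of third.
B## to D# is 2 semitones. A major third is 4, so 2 makes it diminished.

diminished third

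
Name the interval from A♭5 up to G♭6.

minor seventh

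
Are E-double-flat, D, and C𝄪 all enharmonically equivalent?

Ebb = pitch class 2 and D = pitch class 2 and C## = pitch class 2 — the same pitch class, so they are enharmonic equivalents.

Yes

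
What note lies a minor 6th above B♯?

G#

B up a major sixth is G#, so the target letter is G.
From B#, a minor sixth is 8 semitones up: G#.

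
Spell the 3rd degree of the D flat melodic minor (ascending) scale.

Fb

The Db melodic minor (ascending) scale runs Db Eb Fb Gb Ab Bb C.
Degree 3 is Fb.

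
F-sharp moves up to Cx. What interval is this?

Counting letters F–G–A–B–C gives a fifth.
F#→C## = 8 semitones, 1 wider than the perfect fifth (7), so augmented.

augmented fifth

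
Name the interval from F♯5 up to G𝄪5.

The letter names run F→G, a span of 1 letter step, so the interval is some kind of second.
F# to G## is 3 semitones. A major second is 2, so 3 makes it augmented.

augmented second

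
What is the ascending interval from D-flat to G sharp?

Counting letters D–E–F–G gives a fourth.
Db→G# = 7 semitones, 2 wider than the perfect fourth (5), so doubly augmented.

doubly augmented fourth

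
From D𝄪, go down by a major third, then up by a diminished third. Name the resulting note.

D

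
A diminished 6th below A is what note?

A down a major sixth is C, so the target letter is C.
From A, a diminished sixth is 7 semitones down: C##.

C##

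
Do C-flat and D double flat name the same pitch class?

No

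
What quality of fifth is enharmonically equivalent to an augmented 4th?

diminished

An augmented fourth spans 6 semitones.
A fifth spanning 6 semitones is diminished (the perfect fifth is 7).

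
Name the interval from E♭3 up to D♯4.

augmented seventh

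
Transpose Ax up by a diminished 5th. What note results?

A up a perfect fifth is E, so the target letter is E.
From A##, a diminished fifth is 6 semitones up: E#.

E#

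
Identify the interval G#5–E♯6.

major sixth

The letter names run G→E, a span of 5 letter steps, so the interval is some kind of sixth.
G# to E# is 9 semitones. A major sixth is 9, so 9 makes it major.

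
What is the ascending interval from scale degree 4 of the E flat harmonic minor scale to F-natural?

Scale degree 4 of Eb harmonic minor is Ab.
Ab up to F: letters A→F make it a sixth; 9 semitones makes it major.

major sixth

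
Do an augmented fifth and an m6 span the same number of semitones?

An augmented fifth spans 8 semitones; a minor sixth spans 8.
They are enharmonically equivalent.

Yes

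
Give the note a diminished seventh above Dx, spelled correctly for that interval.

C#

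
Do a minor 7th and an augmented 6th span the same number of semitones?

Yes

A minor seventh spans 10 semitones; an augmented sixth spans 10.
They are enharmonically equivalent.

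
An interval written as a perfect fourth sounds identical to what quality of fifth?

A perfect fourth spans 5 semitones.
A fifth spanning 5 semitones is doubly diminished (the perfect fifth is 7).

doubly diminished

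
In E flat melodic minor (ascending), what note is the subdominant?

Ab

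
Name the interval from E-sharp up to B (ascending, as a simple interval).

diminished fifth

Counting letters E–F–G–A–B gives a fifth.
E#→B = 6 semitones, 1 narrower than the perfect fifth (7), so diminished.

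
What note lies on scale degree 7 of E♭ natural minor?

Degree 7 takes the letter 6 steps above E, which is D.
In natural minor, degree 7 sits 10 semitones above the tonic. Eb + 10 semitones is pitch class 1, spelled on D as Db.

Db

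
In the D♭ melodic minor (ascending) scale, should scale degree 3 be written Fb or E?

Fb

Each scale degree takes a distinct letter name. Degree 3 of a scale on D must use the letter F.
Fb and E are enharmonically the same pitch, but only Fb uses the letter F, so it is the correct spelling here.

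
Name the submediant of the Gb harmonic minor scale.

The Gb harmonic minor scale runs Gb Ab Bbb Cb Db Ebb F.
Degree 6 is Ebb.

Ebb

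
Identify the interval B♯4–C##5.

The letter names run B→C, a span of 1 letter step, so the interval is some kind of second.
B# to C## is 2 semitones. A major second is 2, so 2 makes it major.

major second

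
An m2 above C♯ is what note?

D

A second above C lands on the letter D.
A minor second spans 1 semitone, so C# moves to pitch class 2. On the letter D that is D.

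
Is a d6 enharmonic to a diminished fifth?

No

A diminished sixth spans 7 semitones; a diminished fifth spans 6.
The spans differ, so they are not enharmonic equivalents.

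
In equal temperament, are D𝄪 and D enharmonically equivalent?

No

D## is pitch class 4; D is pitch class 2.
The pitch classes differ (4 vs. 2), so they are not enharmonic equivalents.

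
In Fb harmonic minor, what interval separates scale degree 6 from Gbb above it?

Scale degree 6 of Fb harmonic minor is Dbb.
Dbb up to Gbb: letters D→G make it a fourth; 5 semitones makes it perfect.

perfect fourth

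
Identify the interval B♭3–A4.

Counting letters B–C–D–E–F–G–A gives a seventh.
Bb→A = 11 semitones, exactly the major seventh.

major seventh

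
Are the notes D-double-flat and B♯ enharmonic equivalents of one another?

Dbb = pitch class 0 and B# = pitch class 0 — the same pitch class, so they are enharmonic equivalents.

Yes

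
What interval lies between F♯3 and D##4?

augmented sixth

The letter names run F→D, a span of 5 letter steps, so the interval is some kind of sixth.
F# to D## is 10 semitones. A major sixth is 9, so 10 makes it augmented.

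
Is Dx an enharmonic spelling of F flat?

Yes

D## is pitch class 4; Fb is pitch class 4.
All spellings map to pitch class 4, so they are enharmonically equivalent.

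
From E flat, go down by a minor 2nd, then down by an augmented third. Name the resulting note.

Bbb

A minor second down from Eb is D (letter D, 1 semitone down).
An augmented third down from D is Bbb (letter B, 5 semitones down).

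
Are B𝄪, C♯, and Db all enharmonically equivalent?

B## is pitch class 1; C# is pitch class 1; Db is pitch class 1.
All spellings map to pitch class 1, so they are enharmonically equivalent.

Yes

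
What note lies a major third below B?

A third below B lands on the letter G.
A major third spans 4 semitones, so B moves to pitch class 7. On the letter G that is G.

G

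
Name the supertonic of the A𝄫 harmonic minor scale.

The Abb harmonic minor scale runs Abb Bbb Cbb Dbb Ebb Fbb Gb.
Degree 2 is Bbb.

Bbb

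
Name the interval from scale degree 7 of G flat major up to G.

major second

Scale degree 7 of Gb major is F.
F up to G: letters F→G make it a second; 2 semitones makes it major.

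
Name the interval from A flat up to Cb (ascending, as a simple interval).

minor third

The letter names run A→C, a span of 2 letter steps, so the interval is some kind of third.
Ab to Cb is 3 semitones. A major third is 4, so 3 makes it minor.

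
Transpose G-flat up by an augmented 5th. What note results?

G up a perfect fifth is D, so the target letter is D.
From Gb, an augmented fifth is 8 semitones up: D.

D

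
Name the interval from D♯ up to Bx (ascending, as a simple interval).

The letter names run D→B, a span of 5 letter steps, so the interval is some kind of sixth.
D# to B## is 10 semitones. A major sixth is 9, so 10 makes it augmented.

augmented sixth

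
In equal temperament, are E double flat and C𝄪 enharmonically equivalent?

Ebb = pitch class 2 and C## = pitch class 2 — the same pitch class, so they are enharmonic equivalents.

Yes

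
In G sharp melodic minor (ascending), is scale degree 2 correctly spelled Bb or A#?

A#

Each scale degree takes a distinct letter name. Degree 2 of a scale on G must use the letter A.
A# and Bb are enharmonically the same pitch, but only A# uses the letter A, so it is the correct spelling here.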